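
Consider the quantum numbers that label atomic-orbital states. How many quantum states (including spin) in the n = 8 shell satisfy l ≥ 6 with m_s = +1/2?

With n = 8 the allowed l are 0, 1, …, 7.
Per l-value: l=6 → 13; l=7 → 15.
Orbitals: 13 + 15 = 28. With m_s fixed to a single value there is one state per orbital, giving 28 states.

28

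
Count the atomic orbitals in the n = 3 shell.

The n = 3 shell contains n² = 3² = 9 orbitals.

9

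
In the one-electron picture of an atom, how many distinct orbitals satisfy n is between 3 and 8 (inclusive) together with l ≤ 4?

Work shell by shell — for each n, count the (l, ml) pairs that satisfy l ≤ 4:
n=3 → 9; n=4 → 16; n=5 → 25; n=6 → 25; n=7 → 25; n=8 → 25.
Total orbitals: 9 + 16 + 25 + 25 + 25 + 25 = 125.

125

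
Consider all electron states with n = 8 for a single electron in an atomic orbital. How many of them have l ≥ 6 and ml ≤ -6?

The n = 8 shell has l = 0 through 7; check each.
Orbitals with l ≥ 6 and ml ≤ -6, by l: l=6 → 1; l=7 → 2.
Orbitals: 1 + 2 = 3. Each orbital carries two spin states, so 3 × 2 = 6 states.

6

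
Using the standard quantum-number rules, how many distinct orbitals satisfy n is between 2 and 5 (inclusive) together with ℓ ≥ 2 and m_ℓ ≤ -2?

Treat each shell separately and count matching orbitals:
n=3 → 1; n=4 → 3; n=5 → 6.
Total orbitals: 1 + 3 + 6 = 10.

10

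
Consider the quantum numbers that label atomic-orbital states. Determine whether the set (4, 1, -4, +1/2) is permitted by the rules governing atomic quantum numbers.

The magnetic quantum number must satisfy −l ≤ m_l ≤ l. With l = 1, m_l can only be -1, 0, 1, so m_l = -4 is forbidden.

No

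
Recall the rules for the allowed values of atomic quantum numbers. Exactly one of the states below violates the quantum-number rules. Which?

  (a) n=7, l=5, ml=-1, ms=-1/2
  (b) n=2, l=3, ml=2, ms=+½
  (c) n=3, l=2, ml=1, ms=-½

(b)

(b) has l = 3 ≥ n = 2, violating 0 ≤ l ≤ n−1.
The remaining sets (a), (c) satisfy all four rules.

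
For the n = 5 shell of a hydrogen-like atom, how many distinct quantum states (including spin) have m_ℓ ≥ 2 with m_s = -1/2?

Go through ℓ = 0, …, 4 (the values permitted for n = 5).
Orbitals with m_ℓ ≥ 2, by ℓ: ℓ=2 → 1; ℓ=3 → 2; ℓ=4 → 3.
Orbitals: 1 + 2 + 3 = 6. With m_s fixed to a single value there is one state per orbital, giving 6 states.

6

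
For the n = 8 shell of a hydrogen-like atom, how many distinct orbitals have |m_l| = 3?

10

With n = 8 the allowed l are 0, 1, …, 7.
Contributions: l=3 → 2; l=4 → 2; l=5 → 2; l=6 → 2; l=7 → 2.
Total orbitals: 2 + 2 + 2 + 2 + 2 = 10.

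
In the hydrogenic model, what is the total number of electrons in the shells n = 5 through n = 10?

710

Shell n has n² orbitals: 5²=25 + 6²=36 + 7²=49 + 8²=64 + 9²=81 + 10²=100 = 355 orbitals.
Two spin states per orbital: 2 × 355 = 710 electrons.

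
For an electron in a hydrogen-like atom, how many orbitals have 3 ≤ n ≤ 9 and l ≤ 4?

Treat each shell separately and count matching orbitals:
n=3 → 9; n=4 → 16; n=5 → 25; n=6 → 25; n=7 → 25; n=8 → 25; n=9 → 25.
Total orbitals: 9 + 16 + 25 + 25 + 25 + 25 + 25 = 150.

150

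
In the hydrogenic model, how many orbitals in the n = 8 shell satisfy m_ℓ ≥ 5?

Go through ℓ = 0, …, 7 (the values permitted for n = 8).
The (ℓ, m_ℓ) pairs meeting m_ℓ ≥ 5 give: ℓ=5 → 1; ℓ=6 → 2; ℓ=7 → 3.
Total orbitals: 1 + 2 + 3 = 6.

6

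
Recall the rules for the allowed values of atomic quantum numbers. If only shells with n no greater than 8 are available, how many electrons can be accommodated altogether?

Total orbitals = 1² + 2² + 3² + 4² + 5² + 6² + 7² + 8² = 204. Doubling for spin gives 408 electrons.

408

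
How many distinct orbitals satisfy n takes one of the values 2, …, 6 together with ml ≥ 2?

For each n in the range, tally the orbitals obeying ml ≥ 2:
n=3 → 1; n=4 → 3; n=5 → 6; n=6 → 10.
Total orbitals: 1 + 3 + 6 + 10 = 20.

20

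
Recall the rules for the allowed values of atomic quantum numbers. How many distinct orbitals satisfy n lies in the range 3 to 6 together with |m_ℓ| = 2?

Count contributing orbitals for each principal shell:
n=3 → 2; n=4 → 4; n=5 → 6; n=6 → 8.
Total orbitals: 2 + 4 + 6 + 8 = 20.

20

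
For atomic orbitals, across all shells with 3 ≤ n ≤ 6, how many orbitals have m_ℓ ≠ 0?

Treat each shell separately and count matching orbitals:
n=3 → 6; n=4 → 12; n=5 → 20; n=6 → 30.
Total orbitals: 6 + 12 + 20 + 30 = 68.

68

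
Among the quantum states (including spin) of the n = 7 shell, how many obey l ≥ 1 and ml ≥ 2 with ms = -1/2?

Per l-value: l=2 → 1; l=3 → 2; l=4 → 3; l=5 → 4; l=6 → 5.
Orbitals: 1 + 2 + 3 + 4 + 5 = 15. With ms fixed to a single value there is one state per orbital, giving 15 states.

15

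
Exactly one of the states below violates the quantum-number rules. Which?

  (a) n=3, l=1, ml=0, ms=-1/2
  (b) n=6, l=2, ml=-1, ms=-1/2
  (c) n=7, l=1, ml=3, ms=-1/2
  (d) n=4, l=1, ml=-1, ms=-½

(c) has |ml| = 3 > l = 1, violating −l ≤ ml ≤ l.
The remaining sets (a), (b), (d) satisfy all four rules.

(c)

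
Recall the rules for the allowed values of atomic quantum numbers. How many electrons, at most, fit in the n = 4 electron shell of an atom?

32

A shell holds 2n² electrons: 2 × 4² = 2 × 16 = 32.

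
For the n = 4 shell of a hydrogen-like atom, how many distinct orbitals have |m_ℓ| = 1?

With n = 4 the allowed ℓ are 0, 1, …, 3.
The (ℓ, m_ℓ) pairs meeting |m_ℓ| = 1 give: ℓ=1 → 2; ℓ=2 → 2; ℓ=3 → 2.
Total orbitals: 2 + 2 + 2 = 6.

6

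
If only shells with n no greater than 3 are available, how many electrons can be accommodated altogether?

Total orbitals = 1² + 2² + 3² = 14. Doubling for spin gives 28 electrons.

28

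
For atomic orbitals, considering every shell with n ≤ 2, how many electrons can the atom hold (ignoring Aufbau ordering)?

Total orbitals = 1² + 2² = 5. Doubling for spin gives 10 electrons.

10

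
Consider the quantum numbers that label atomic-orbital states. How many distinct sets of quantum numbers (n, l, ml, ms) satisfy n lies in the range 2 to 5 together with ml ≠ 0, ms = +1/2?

40

Count contributing orbitals for each principal shell:
n=2 → 2; n=3 → 6; n=4 → 12; n=5 → 20.
Orbitals: 2 + 6 + 12 + 20 = 40. With ms fixed to +1/2 there is one state per orbital, so 40 states.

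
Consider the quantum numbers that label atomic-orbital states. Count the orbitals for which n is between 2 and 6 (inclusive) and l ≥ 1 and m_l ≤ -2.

20

Treat each shell separately and count matching orbitals:
n=3 → 1; n=4 → 3; n=5 → 6; n=6 → 10.
Total orbitals: 1 + 3 + 6 + 10 = 20.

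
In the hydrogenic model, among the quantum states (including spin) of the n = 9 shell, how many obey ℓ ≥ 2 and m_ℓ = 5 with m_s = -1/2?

Go through ℓ = 0, …, 8 (the values permitted for n = 9).
Orbitals with ℓ ≥ 2 and m_ℓ = 5, by ℓ: ℓ=5 → 1; ℓ=6 → 1; ℓ=7 → 1; ℓ=8 → 1.
Orbitals: 1 + 1 + 1 + 1 = 4. With m_s fixed to a single value there is one state per orbital, giving 4 states.

4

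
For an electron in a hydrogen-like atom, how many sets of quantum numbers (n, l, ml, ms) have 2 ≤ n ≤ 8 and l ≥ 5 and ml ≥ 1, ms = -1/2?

Work shell by shell — for each n, count the (l, ml) pairs that satisfy l ≥ 5 and ml ≥ 1:
n=6 → 5; n=7 → 11; n=8 → 18.
Orbitals: 5 + 11 + 18 = 34. With ms fixed to -1/2 there is one state per orbital, so 34 states.

34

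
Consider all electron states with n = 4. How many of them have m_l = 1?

6

For n = 4, l ranges over 0 … 3.
The (l, m_l) pairs meeting m_l = 1 give: l=1 → 1; l=2 → 1; l=3 → 1.
Orbitals: 1 + 1 + 1 = 3. Each orbital carries two spin states, so 3 × 2 = 6 states.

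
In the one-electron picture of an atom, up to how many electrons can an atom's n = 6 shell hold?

72

A shell holds 2n² electrons: 2 × 6² = 2 × 36 = 72.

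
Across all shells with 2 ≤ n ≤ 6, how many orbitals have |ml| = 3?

For each n in the range, tally the orbitals obeying |ml| = 3:
n=4 → 2; n=5 → 4; n=6 → 6.
Total orbitals: 2 + 4 + 6 = 12.

12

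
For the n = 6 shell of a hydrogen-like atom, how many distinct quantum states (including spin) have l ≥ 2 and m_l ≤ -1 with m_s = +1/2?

14

Go through l = 0, …, 5 (the values permitted for n = 6).
The (l, m_l) pairs meeting l ≥ 2 and m_l ≤ -1 give: l=2 → 2; l=3 → 3; l=4 → 4; l=5 → 5.
Orbitals: 2 + 3 + 4 + 5 = 14. With m_s fixed to a single value there is one state per orbital, giving 14 states.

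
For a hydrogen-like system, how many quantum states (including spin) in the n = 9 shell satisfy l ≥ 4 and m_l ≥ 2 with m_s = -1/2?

25

The n = 9 shell has l = 0 through 8; check each.
Contributions: l=4 → 3; l=5 → 4; l=6 → 5; l=7 → 6; l=8 → 7.
Orbitals: 3 + 4 + 5 + 6 + 7 = 25. With m_s fixed to a single value there is one state per orbital, giving 25 states.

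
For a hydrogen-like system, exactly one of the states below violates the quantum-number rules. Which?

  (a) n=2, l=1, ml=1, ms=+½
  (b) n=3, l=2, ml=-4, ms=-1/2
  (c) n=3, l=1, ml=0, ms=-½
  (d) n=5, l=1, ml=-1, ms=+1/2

(b)

(b) has |ml| = 4 > l = 2, violating −l ≤ ml ≤ l.
The remaining sets (a), (c), (d) satisfy all four rules.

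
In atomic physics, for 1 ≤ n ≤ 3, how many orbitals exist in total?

Total orbitals = 1² + 2² + 3² = 14.

14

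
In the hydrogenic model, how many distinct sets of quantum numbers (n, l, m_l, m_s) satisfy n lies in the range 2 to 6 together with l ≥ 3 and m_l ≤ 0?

Work shell by shell — for each n, count the (l, m_l) pairs that satisfy l ≥ 3 and m_l ≤ 0:
n=4 → 4; n=5 → 9; n=6 → 15.
Orbitals: 4 + 9 + 15 = 28. Including both spin states (m_s = ±1/2) gives 2 × 28 = 56 states.

56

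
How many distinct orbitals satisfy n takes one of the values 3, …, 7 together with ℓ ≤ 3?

73

Treat each shell separately and count matching orbitals:
n=3 → 9; n=4 → 16; n=5 → 16; n=6 → 16; n=7 → 16.
Total orbitals: 9 + 16 + 16 + 16 + 16 = 73.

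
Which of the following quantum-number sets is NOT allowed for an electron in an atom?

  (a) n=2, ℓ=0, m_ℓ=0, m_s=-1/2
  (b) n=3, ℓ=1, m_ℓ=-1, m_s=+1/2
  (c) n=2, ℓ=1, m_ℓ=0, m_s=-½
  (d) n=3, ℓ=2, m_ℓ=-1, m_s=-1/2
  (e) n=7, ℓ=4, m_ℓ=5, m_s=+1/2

(e) has |m_ℓ| = 5 > ℓ = 4, violating −ℓ ≤ m_ℓ ≤ ℓ.
The remaining sets (a), (b), (c), (d) satisfy all four rules.

(e)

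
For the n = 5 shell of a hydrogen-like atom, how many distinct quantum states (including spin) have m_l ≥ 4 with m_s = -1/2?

1

For n = 5, l ranges over 0 … 4.
The (l, m_l) pairs meeting m_l ≥ 4 give: l=4 → 1.
Orbitals: 1. With m_s fixed to a single value there is one state per orbital, giving 1 state.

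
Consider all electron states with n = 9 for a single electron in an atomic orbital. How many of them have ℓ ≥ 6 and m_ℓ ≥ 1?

For n = 9, ℓ ranges over 0 … 8.
Orbitals with ℓ ≥ 6 and m_ℓ ≥ 1, by ℓ: ℓ=6 → 6; ℓ=7 → 7; ℓ=8 → 8.
Orbitals: 6 + 7 + 8 = 21. Each orbital carries two spin states, so 21 × 2 = 42 states.

42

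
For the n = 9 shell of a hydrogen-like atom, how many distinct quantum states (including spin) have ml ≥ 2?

56

Go through l = 0, …, 8 (the values permitted for n = 9).
Per l-value: l=2 → 1; l=3 → 2; l=4 → 3; l=5 → 4; l=6 → 5; l=7 → 6; l=8 → 7.
Orbitals: 1 + 2 + 3 + 4 + 5 + 6 + 7 = 28. Each orbital carries two spin states, so 28 × 2 = 56 states.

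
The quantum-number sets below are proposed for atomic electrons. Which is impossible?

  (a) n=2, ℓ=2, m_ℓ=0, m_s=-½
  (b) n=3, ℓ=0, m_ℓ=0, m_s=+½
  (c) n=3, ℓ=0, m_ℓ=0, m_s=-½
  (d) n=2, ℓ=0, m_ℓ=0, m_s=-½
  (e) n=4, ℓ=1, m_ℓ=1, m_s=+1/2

(a)

(a) has ℓ = 2 ≥ n = 2, violating 0 ≤ ℓ ≤ n−1.
The remaining sets (b), (c), (d), (e) satisfy all four rules.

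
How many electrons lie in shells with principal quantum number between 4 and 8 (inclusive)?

Shell n has n² orbitals: 4²=16 + 5²=25 + 6²=36 + 7²=49 + 8²=64 = 190 orbitals.
Two spin states per orbital: 2 × 190 = 380 electrons.

380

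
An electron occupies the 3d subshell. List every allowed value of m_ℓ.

The 3d subshell has ℓ = 2, and m_ℓ takes every integer from −ℓ to +ℓ. With ℓ = 2 that gives the 5 values -2, -1, 0, 1, 2.

-2, -1, 0, 1, 2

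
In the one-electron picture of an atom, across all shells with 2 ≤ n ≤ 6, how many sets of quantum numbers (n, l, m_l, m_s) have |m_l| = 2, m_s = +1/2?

Per-shell orbital counts meeting the constraint:
n=3 → 2; n=4 → 4; n=5 → 6; n=6 → 8.
Orbitals: 2 + 4 + 6 + 8 = 20. With m_s fixed to +1/2 there is one state per orbital, so 20 states.

20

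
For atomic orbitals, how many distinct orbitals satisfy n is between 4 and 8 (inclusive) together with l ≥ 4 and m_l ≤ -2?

Work shell by shell — for each n, count the (l, m_l) pairs that satisfy l ≥ 4 and m_l ≤ -2:
n=5 → 3; n=6 → 7; n=7 → 12; n=8 → 18.
Total orbitals: 3 + 7 + 12 + 18 = 40.

40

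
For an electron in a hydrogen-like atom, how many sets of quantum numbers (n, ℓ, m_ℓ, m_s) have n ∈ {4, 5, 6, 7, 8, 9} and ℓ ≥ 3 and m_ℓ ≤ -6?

20

Count contributing orbitals for each principal shell:
n=7 → 1; n=8 → 3; n=9 → 6.
Orbitals: 1 + 3 + 6 = 10. Including both spin states (m_s = ±1/2) gives 2 × 10 = 20 states.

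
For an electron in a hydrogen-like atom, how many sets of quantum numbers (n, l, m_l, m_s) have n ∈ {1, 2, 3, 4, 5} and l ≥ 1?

100

Count contributing orbitals for each principal shell:
n=2 → 3; n=3 → 8; n=4 → 15; n=5 → 24.
Orbitals: 3 + 8 + 15 + 24 = 50. Including both spin states (m_s = ±1/2) gives 2 × 50 = 100 states.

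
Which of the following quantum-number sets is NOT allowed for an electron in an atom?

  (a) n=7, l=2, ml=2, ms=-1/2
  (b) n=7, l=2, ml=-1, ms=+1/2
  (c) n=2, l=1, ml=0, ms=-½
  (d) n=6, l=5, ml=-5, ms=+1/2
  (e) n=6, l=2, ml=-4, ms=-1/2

(e) has |ml| = 4 > l = 2, violating −l ≤ ml ≤ l.
The remaining sets (a), (b), (c), (d) satisfy all four rules.

(e)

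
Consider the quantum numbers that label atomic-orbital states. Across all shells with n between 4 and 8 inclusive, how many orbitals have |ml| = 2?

40

Per-shell orbital counts meeting the constraint:
n=4 → 4; n=5 → 6; n=6 → 8; n=7 → 10; n=8 → 12.
Total orbitals: 4 + 6 + 8 + 10 + 12 = 40.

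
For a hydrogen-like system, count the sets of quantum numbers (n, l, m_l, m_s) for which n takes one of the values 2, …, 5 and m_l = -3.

Count contributing orbitals for each principal shell:
n=4 → 1; n=5 → 2.
Orbitals: 1 + 2 = 3. Including both spin states (m_s = ±1/2) gives 2 × 3 = 6 states.

6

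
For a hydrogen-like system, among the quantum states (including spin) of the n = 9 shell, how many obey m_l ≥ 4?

The n = 9 shell has l = 0 through 8; check each.
Contributions: l=4 → 1; l=5 → 2; l=6 → 3; l=7 → 4; l=8 → 5.
Orbitals: 1 + 2 + 3 + 4 + 5 = 15. Each orbital carries two spin states, so 15 × 2 = 30 states.

30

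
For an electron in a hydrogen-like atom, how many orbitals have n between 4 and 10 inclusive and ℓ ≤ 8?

Count contributing orbitals for each principal shell:
n=4 → 16; n=5 → 25; n=6 → 36; n=7 → 49; n=8 → 64; n=9 → 81; n=10 → 81.
Total orbitals: 16 + 25 + 36 + 49 + 64 + 81 + 81 = 352.

352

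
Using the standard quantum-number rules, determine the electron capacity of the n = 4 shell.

32

A shell holds 2n² electrons: 2 × 4² = 2 × 16 = 32.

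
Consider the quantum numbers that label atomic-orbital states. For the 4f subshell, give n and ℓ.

n = 4, ℓ = 3

The leading integer gives n = 4; the letter 'f' means ℓ = 3.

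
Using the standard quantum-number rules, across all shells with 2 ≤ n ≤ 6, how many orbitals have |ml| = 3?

12

Work shell by shell — for each n, count the (l, ml) pairs that satisfy |ml| = 3:
n=4 → 2; n=5 → 4; n=6 → 6.
Total orbitals: 2 + 4 + 6 = 12.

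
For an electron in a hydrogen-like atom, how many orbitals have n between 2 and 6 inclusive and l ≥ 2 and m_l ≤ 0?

Treat each shell separately and count matching orbitals:
n=3 → 3; n=4 → 7; n=5 → 12; n=6 → 18.
Total orbitals: 3 + 7 + 12 + 18 = 40.

40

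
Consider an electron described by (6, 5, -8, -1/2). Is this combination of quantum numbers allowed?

No

The magnetic quantum number must satisfy −ℓ ≤ m_ℓ ≤ ℓ. With ℓ = 5, m_ℓ can only be -5, -4, -3, -2, -1, 0, 1, 2, 3, 4, 5, so m_ℓ = -8 is forbidden.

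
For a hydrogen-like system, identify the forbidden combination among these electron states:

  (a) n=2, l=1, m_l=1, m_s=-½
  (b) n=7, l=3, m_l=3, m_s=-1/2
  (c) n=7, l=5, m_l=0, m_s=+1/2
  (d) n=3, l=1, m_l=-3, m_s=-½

(d) has |m_l| = 3 > l = 1, violating −l ≤ m_l ≤ l.
The remaining sets (a), (b), (c) satisfy all four rules.

(d)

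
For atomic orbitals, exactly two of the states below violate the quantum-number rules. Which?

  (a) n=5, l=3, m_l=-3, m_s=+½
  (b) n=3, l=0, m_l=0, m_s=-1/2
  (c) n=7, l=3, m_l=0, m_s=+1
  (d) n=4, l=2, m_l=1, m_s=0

(c) has m_s = +1, but an electron's spin must be ±1/2.
(d) has m_s = 0, but an electron's spin must be ±1/2.
The remaining sets (a), (b) satisfy all four rules.

(c) and (d)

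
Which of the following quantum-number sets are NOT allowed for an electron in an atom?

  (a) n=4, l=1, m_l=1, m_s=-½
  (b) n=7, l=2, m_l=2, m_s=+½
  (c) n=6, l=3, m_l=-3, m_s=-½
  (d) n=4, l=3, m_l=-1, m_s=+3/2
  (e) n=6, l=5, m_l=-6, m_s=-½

(d) has m_s = +3/2, but an electron's spin must be ±1/2.
(e) has |m_l| = 6 > l = 5, violating −l ≤ m_l ≤ l.
The remaining sets (a), (b), (c) satisfy all four rules.

(d) and (e)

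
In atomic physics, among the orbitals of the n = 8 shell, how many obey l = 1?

3

Go through l = 0, …, 7 (the values permitted for n = 8).
The (l, m_l) pairs meeting l = 1 give: l=1 → 3.
Total orbitals: 3.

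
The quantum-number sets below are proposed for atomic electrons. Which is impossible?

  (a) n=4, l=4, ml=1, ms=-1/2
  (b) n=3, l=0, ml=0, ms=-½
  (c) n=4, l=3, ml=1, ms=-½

(a)

(a) has l = 4 ≥ n = 4, violating 0 ≤ l ≤ n−1.
The remaining sets (b), (c) satisfy all four rules.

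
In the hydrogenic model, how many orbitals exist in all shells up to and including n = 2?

Total orbitals = 1² + 2² = 5.

5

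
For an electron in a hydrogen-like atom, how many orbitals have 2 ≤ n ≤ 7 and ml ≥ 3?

20

Treat each shell separately and count matching orbitals:
n=4 → 1; n=5 → 3; n=6 → 6; n=7 → 10.
Total orbitals: 1 + 3 + 6 + 10 = 20.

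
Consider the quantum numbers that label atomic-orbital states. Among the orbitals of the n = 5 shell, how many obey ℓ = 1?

The n = 5 shell has ℓ = 0 through 4; check each.
Contributions: ℓ=1 → 3.
Total orbitals: 3.

3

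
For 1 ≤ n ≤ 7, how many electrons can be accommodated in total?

Total orbitals = 1² + 2² + 3² + 4² + 5² + 6² + 7² = 140. Doubling for spin gives 280 electrons.

280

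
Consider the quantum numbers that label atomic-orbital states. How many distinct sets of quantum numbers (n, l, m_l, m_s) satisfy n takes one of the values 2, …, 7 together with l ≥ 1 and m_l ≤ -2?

Count contributing orbitals for each principal shell:
n=3 → 1; n=4 → 3; n=5 → 6; n=6 → 10; n=7 → 15.
Orbitals: 1 + 3 + 6 + 10 + 15 = 35. Including both spin states (m_s = ±1/2) gives 2 × 35 = 70 states.

70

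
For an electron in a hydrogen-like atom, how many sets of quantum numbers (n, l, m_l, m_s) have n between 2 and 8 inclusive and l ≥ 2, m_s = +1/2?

175

Go shell by shell, enumerating (l, m_l) with l ≥ 2:
n=3 → 5; n=4 → 12; n=5 → 21; n=6 → 32; n=7 → 45; n=8 → 60.
Orbitals: 5 + 12 + 21 + 32 + 45 + 60 = 175. With m_s fixed to +1/2 there is one state per orbital, so 175 states.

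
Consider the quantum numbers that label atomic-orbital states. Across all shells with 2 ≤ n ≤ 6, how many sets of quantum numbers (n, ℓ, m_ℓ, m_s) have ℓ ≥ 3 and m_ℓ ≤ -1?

44

For each n in the range, tally the orbitals obeying ℓ ≥ 3 and m_ℓ ≤ -1:
n=4 → 3; n=5 → 7; n=6 → 12.
Orbitals: 3 + 7 + 12 = 22. Including both spin states (m_s = ±1/2) gives 2 × 22 = 44 states.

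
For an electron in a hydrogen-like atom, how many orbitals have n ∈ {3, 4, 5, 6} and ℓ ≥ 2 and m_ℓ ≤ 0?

40

Per-shell orbital counts meeting the constraint:
n=3 → 3; n=4 → 7; n=5 → 12; n=6 → 18.
Total orbitals: 3 + 7 + 12 + 18 = 40.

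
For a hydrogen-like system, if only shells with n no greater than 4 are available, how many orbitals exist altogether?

30

Total orbitals = 1² + 2² + 3² + 4² = 30.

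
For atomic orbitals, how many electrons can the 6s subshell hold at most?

A subshell with l = 0 has 2l+1 = 1 orbital, each holding 2 electrons (spin ±1/2), so 1 × 2 = 2.

2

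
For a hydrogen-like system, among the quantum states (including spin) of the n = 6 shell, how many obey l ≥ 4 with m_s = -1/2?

20

For n = 6, l ranges over 0 … 5.
The (l, m_l) pairs meeting l ≥ 4 give: l=4 → 9; l=5 → 11.
Orbitals: 9 + 11 = 20. With m_s fixed to a single value there is one state per orbital, giving 20 states.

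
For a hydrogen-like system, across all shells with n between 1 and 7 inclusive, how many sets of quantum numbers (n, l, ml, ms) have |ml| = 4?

24

Treat each shell separately and count matching orbitals:
n=5 → 2; n=6 → 4; n=7 → 6.
Orbitals: 2 + 4 + 6 = 12. Including both spin states (ms = ±1/2) gives 2 × 12 = 24 states.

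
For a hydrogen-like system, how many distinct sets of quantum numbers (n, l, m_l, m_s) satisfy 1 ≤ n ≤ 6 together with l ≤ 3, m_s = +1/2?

Treat each shell separately and count matching orbitals:
n=1 → 1; n=2 → 4; n=3 → 9; n=4 → 16; n=5 → 16; n=6 → 16.
Orbitals: 1 + 4 + 9 + 16 + 16 + 16 = 62. With m_s fixed to +1/2 there is one state per orbital, so 62 states.

62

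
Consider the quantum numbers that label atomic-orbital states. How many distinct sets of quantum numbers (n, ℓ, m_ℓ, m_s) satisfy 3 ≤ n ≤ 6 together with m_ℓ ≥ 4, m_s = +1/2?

4

For each n in the range, tally the orbitals obeying m_ℓ ≥ 4:
n=5 → 1; n=6 → 3.
Orbitals: 1 + 3 = 4. With m_s fixed to +1/2 there is one state per orbital, so 4 states.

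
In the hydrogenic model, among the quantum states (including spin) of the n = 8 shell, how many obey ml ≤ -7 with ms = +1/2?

Orbitals with ml ≤ -7, by l: l=7 → 1.
Orbitals: 1. With ms fixed to a single value there is one state per orbital, giving 1 state.

1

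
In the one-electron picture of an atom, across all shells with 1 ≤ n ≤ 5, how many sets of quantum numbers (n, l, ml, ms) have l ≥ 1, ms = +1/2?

Per-shell orbital counts meeting the constraint:
n=2 → 3; n=3 → 8; n=4 → 15; n=5 → 24.
Orbitals: 3 + 8 + 15 + 24 = 50. With ms fixed to +1/2 there is one state per orbital, so 50 states.

50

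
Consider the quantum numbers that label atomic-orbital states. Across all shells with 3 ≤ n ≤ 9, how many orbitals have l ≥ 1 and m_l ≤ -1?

Per-shell orbital counts meeting the constraint:
n=3 → 3; n=4 → 6; n=5 → 10; n=6 → 15; n=7 → 21; n=8 → 28; n=9 → 36.
Total orbitals: 3 + 6 + 10 + 15 + 21 + 28 + 36 = 119.

119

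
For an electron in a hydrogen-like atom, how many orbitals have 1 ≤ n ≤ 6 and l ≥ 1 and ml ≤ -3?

For each n in the range, tally the orbitals obeying l ≥ 1 and ml ≤ -3:
n=4 → 1; n=5 → 3; n=6 → 6.
Total orbitals: 1 + 3 + 6 = 10.

10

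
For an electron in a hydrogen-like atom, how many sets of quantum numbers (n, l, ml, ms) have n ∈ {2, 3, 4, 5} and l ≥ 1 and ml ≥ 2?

Count contributing orbitals for each principal shell:
n=3 → 1; n=4 → 3; n=5 → 6.
Orbitals: 1 + 3 + 6 = 10. Including both spin states (ms = ±1/2) gives 2 × 10 = 20 states.

20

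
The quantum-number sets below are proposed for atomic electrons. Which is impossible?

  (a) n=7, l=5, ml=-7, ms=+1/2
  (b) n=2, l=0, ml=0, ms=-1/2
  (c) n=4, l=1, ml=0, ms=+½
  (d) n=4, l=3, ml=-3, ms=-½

(a) has |ml| = 7 > l = 5, violating −l ≤ ml ≤ l.
The remaining sets (b), (c), (d) satisfy all four rules.

(a)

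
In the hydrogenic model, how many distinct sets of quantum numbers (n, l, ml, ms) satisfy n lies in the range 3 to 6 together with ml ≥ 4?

8

Work shell by shell — for each n, count the (l, ml) pairs that satisfy ml ≥ 4:
n=5 → 1; n=6 → 3.
Orbitals: 1 + 3 = 4. Including both spin states (ms = ±1/2) gives 2 × 4 = 8 states.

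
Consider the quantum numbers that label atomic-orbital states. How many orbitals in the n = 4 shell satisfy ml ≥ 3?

1

The n = 4 shell has l = 0 through 3; check each.
Per l-value: l=3 → 1.
Total orbitals: 1.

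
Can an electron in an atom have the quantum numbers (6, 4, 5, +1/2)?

The magnetic quantum number must satisfy −l ≤ ml ≤ l. With l = 4, ml can only be -4, -3, -2, -1, 0, 1, 2, 3, 4, so ml = 5 is forbidden.

Invalid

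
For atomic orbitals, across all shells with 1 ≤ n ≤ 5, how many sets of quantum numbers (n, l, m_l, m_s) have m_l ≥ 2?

For each n in the range, tally the orbitals obeying m_l ≥ 2:
n=3 → 1; n=4 → 3; n=5 → 6.
Orbitals: 1 + 3 + 6 = 10. Including both spin states (m_s = ±1/2) gives 2 × 10 = 20 states.

20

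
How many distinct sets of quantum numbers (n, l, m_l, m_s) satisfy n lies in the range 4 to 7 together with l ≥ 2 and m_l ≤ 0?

For each n in the range, tally the orbitals obeying l ≥ 2 and m_l ≤ 0:
n=4 → 7; n=5 → 12; n=6 → 18; n=7 → 25.
Orbitals: 7 + 12 + 18 + 25 = 62. Including both spin states (m_s = ±1/2) gives 2 × 62 = 124 states.

124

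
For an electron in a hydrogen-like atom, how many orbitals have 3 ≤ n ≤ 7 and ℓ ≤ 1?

20

Work shell by shell — for each n, count the (ℓ, m_ℓ) pairs that satisfy ℓ ≤ 1:
n=3 → 4; n=4 → 4; n=5 → 4; n=6 → 4; n=7 → 4.
Total orbitals: 4 + 4 + 4 + 4 + 4 = 20.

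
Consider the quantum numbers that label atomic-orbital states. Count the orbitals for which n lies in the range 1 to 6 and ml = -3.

6

For each n in the range, tally the orbitals obeying ml = -3:
n=4 → 1; n=5 → 2; n=6 → 3.
Total orbitals: 1 + 2 + 3 = 6.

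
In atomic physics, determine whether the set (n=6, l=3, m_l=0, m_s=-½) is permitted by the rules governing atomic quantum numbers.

n = 6 is a positive integer. l = 3 satisfies 0 ≤ l ≤ n−1 = 5. m_l = 0 lies in the range −l … +l (here −3 … 3). m_s = -1/2 is one of ±1/2.
All four constraints are satisfied.

Allowed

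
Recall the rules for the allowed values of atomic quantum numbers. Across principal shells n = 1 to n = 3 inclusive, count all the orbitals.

14

Shell n has n² orbitals: 1²=1 + 2²=4 + 3²=9 = 14 orbitals.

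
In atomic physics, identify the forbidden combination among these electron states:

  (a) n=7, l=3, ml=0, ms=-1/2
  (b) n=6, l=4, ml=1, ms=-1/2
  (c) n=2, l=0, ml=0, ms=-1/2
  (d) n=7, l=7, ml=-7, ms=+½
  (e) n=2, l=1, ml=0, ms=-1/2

(d) has l = 7 ≥ n = 7, violating 0 ≤ l ≤ n−1.
The remaining sets (a), (b), (c), (e) satisfy all four rules.

(d)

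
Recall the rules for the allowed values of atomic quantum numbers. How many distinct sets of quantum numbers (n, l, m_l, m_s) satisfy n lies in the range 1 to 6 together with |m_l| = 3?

Go shell by shell, enumerating (l, m_l) with |m_l| = 3:
n=4 → 2; n=5 → 4; n=6 → 6.
Orbitals: 2 + 4 + 6 = 12. Including both spin states (m_s = ±1/2) gives 2 × 12 = 24 states.

24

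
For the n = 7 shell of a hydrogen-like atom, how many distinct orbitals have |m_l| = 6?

With n = 7 the allowed l are 0, 1, …, 6.
The (l, m_l) pairs meeting |m_l| = 6 give: l=6 → 2.
Total orbitals: 2.

2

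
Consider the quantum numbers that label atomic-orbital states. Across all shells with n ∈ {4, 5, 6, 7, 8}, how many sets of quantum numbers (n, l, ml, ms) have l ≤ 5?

Work shell by shell — for each n, count the (l, ml) pairs that satisfy l ≤ 5:
n=4 → 16; n=5 → 25; n=6 → 36; n=7 → 36; n=8 → 36.
Orbitals: 16 + 25 + 36 + 36 + 36 = 149. Including both spin states (ms = ±1/2) gives 2 × 149 = 298 states.

298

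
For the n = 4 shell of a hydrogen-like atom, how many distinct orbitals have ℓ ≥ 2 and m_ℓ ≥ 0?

Go through ℓ = 0, …, 3 (the values permitted for n = 4).
Orbitals with ℓ ≥ 2 and m_ℓ ≥ 0, by ℓ: ℓ=2 → 3; ℓ=3 → 4.
Total orbitals: 3 + 4 = 7.

7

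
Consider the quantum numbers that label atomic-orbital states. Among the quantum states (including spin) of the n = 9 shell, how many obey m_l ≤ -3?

With n = 9 the allowed l are 0, 1, …, 8.
Orbitals with m_l ≤ -3, by l: l=3 → 1; l=4 → 2; l=5 → 3; l=6 → 4; l=7 → 5; l=8 → 6.
Orbitals: 1 + 2 + 3 + 4 + 5 + 6 = 21. Each orbital carries two spin states, so 21 × 2 = 42 states.

42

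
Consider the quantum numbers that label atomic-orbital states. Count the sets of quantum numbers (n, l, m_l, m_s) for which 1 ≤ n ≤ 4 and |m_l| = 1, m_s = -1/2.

12

Per-shell orbital counts meeting the constraint:
n=2 → 2; n=3 → 4; n=4 → 6.
Orbitals: 2 + 4 + 6 = 12. With m_s fixed to -1/2 there is one state per orbital, so 12 states.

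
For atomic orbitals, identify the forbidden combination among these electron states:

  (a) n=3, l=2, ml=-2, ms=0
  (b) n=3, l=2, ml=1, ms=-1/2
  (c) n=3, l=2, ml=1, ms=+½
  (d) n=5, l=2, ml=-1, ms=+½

(a) has ms = 0, but an electron's spin must be ±1/2.
The remaining sets (b), (c), (d) satisfy all four rules.

(a)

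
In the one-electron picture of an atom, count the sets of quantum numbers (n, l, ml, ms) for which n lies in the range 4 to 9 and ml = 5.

20

Treat each shell separately and count matching orbitals:
n=6 → 1; n=7 → 2; n=8 → 3; n=9 → 4.
Orbitals: 1 + 2 + 3 + 4 = 10. Including both spin states (ms = ±1/2) gives 2 × 10 = 20 states.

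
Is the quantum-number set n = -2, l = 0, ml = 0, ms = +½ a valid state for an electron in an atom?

Invalid

The principal quantum number must be a positive integer (n ≥ 1), but here n = -2.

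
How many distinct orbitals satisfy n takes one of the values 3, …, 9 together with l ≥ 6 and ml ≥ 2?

34

Count contributing orbitals for each principal shell:
n=7 → 5; n=8 → 11; n=9 → 18.
Total orbitals: 5 + 11 + 18 = 34.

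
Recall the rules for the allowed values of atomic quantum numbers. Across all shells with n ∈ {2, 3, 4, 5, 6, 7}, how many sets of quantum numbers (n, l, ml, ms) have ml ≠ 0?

Treat each shell separately and count matching orbitals:
n=2 → 2; n=3 → 6; n=4 → 12; n=5 → 20; n=6 → 30; n=7 → 42.
Orbitals: 2 + 6 + 12 + 20 + 30 + 42 = 112. Including both spin states (ms = ±1/2) gives 2 × 112 = 224 states.

224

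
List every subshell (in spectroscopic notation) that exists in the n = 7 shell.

7s, 7p, 7d, 7f, 7g, 7h, 7i

For n = 7, l runs from 0 to 6. In spectroscopic notation l = 0,1,2,… ↔ s,p,d,f,g,h,i, so the subshells are 7s, 7p, 7d, 7f, 7g, 7h, 7i.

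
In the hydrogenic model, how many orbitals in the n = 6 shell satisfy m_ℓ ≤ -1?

15

Orbitals with m_ℓ ≤ -1, by ℓ: ℓ=1 → 1; ℓ=2 → 2; ℓ=3 → 3; ℓ=4 → 4; ℓ=5 → 5.
Total orbitals: 1 + 2 + 3 + 4 + 5 = 15.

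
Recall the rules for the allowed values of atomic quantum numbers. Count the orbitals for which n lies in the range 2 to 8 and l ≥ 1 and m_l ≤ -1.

84

Go shell by shell, enumerating (l, m_l) with l ≥ 1 and m_l ≤ -1:
n=2 → 1; n=3 → 3; n=4 → 6; n=5 → 10; n=6 → 15; n=7 → 21; n=8 → 28.
Total orbitals: 1 + 3 + 6 + 10 + 15 + 21 + 28 = 84.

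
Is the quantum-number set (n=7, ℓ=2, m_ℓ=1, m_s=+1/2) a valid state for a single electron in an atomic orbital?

n = 7 is a positive integer. ℓ = 2 satisfies 0 ≤ ℓ ≤ n−1 = 6. m_ℓ = 1 lies in the range −ℓ … +ℓ (here −2 … 2). m_s = +1/2 is one of ±1/2.
All four constraints are satisfied.

Valid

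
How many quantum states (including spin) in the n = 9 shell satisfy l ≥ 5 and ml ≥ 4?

28

With n = 9 the allowed l are 0, 1, …, 8.
Per l-value: l=5 → 2; l=6 → 3; l=7 → 4; l=8 → 5.
Orbitals: 2 + 3 + 4 + 5 = 14. Each orbital carries two spin states, so 14 × 2 = 28 states.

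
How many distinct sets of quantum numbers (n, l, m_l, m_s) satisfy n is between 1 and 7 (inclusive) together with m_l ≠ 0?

Go shell by shell, enumerating (l, m_l) with m_l ≠ 0:
n=2 → 2; n=3 → 6; n=4 → 12; n=5 → 20; n=6 → 30; n=7 → 42.
Orbitals: 2 + 6 + 12 + 20 + 30 + 42 = 112. Including both spin states (m_s = ±1/2) gives 2 × 112 = 224 states.

224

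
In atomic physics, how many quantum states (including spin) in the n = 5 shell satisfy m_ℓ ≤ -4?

For n = 5, ℓ ranges over 0 … 4.
The (ℓ, m_ℓ) pairs meeting m_ℓ ≤ -4 give: ℓ=4 → 1.
Orbitals: 1. Each orbital carries two spin states, so 1 × 2 = 2 states.

2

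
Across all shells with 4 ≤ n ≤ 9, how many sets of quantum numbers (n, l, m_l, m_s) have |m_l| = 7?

12

Count contributing orbitals for each principal shell:
n=8 → 2; n=9 → 4.
Orbitals: 2 + 4 = 6. Including both spin states (m_s = ±1/2) gives 2 × 6 = 12 states.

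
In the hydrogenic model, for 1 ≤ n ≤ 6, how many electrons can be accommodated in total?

182

Total orbitals = 1² + 2² + 3² + 4² + 5² + 6² = 91. Doubling for spin gives 182 electrons.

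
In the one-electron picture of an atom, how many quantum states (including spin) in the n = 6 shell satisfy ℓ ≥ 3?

54

The n = 6 shell has ℓ = 0 through 5; check each.
Contributions: ℓ=3 → 7; ℓ=4 → 9; ℓ=5 → 11.
Orbitals: 7 + 9 + 11 = 27. Each orbital carries two spin states, so 27 × 2 = 54 states.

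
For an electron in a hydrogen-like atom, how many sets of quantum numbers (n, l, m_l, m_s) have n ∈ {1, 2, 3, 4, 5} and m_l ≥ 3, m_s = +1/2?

4

Treat each shell separately and count matching orbitals:
n=4 → 1; n=5 → 3.
Orbitals: 1 + 3 = 4. With m_s fixed to +1/2 there is one state per orbital, so 4 states.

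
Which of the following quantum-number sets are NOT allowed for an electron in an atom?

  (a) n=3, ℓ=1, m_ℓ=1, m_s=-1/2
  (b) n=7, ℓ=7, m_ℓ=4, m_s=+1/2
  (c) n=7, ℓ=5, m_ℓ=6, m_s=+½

(b) has ℓ = 7 ≥ n = 7, violating 0 ≤ ℓ ≤ n−1.
(c) has |m_ℓ| = 6 > ℓ = 5, violating −ℓ ≤ m_ℓ ≤ ℓ.
The remaining set (a) satisfies all four rules.

(b) and (c)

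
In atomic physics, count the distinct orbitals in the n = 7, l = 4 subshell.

A subshell has 2l+1 orbitals; with l = 4, that's 9.

9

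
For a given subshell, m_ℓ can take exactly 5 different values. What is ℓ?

m_ℓ ranges over 2ℓ+1 integers, so 2ℓ+1 = 5 ⇒ ℓ = 2.

ℓ = 2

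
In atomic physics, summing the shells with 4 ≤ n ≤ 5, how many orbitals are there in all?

Shell n has n² orbitals: 4²=16 + 5²=25 = 41 orbitals.

41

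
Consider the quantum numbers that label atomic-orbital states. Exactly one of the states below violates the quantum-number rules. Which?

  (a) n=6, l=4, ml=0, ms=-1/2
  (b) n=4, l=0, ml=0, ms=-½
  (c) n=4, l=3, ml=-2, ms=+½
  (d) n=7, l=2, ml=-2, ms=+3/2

(d) has ms = +3/2, but an electron's spin must be ±1/2.
The remaining sets (a), (b), (c) satisfy all four rules.

(d)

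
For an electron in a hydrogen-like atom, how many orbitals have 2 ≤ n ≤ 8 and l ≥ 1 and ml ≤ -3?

35

Count contributing orbitals for each principal shell:
n=4 → 1; n=5 → 3; n=6 → 6; n=7 → 10; n=8 → 15.
Total orbitals: 1 + 3 + 6 + 10 + 15 = 35.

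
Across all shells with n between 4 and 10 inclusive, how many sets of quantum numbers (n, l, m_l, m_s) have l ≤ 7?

For each n in the range, tally the orbitals obeying l ≤ 7:
n=4 → 16; n=5 → 25; n=6 → 36; n=7 → 49; n=8 → 64; n=9 → 64; n=10 → 64.
Orbitals: 16 + 25 + 36 + 49 + 64 + 64 + 64 = 318. Including both spin states (m_s = ±1/2) gives 2 × 318 = 636 states.

636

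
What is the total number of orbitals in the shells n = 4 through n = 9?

271

Shell n has n² orbitals: 4²=16 + 5²=25 + 6²=36 + 7²=49 + 8²=64 + 9²=81 = 271 orbitals.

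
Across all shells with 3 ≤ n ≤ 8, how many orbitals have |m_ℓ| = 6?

6

Work shell by shell — for each n, count the (ℓ, m_ℓ) pairs that satisfy |m_ℓ| = 6:
n=7 → 2; n=8 → 4.
Total orbitals: 2 + 4 = 6.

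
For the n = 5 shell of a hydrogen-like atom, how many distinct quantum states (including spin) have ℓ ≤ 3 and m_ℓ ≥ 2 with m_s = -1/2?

3

Go through ℓ = 0, …, 4 (the values permitted for n = 5).
Per ℓ-value: ℓ=2 → 1; ℓ=3 → 2.
Orbitals: 1 + 2 = 3. With m_s fixed to a single value there is one state per orbital, giving 3 states.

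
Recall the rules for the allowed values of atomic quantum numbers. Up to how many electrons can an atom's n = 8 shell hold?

128

A shell holds 2n² electrons: 2 × 8² = 2 × 64 = 128.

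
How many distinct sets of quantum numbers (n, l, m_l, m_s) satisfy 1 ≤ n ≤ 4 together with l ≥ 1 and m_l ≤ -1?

Go shell by shell, enumerating (l, m_l) with l ≥ 1 and m_l ≤ -1:
n=2 → 1; n=3 → 3; n=4 → 6.
Orbitals: 1 + 3 + 6 = 10. Including both spin states (m_s = ±1/2) gives 2 × 10 = 20 states.

20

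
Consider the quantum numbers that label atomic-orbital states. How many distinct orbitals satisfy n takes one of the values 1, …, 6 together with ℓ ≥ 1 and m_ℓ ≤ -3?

10

For each n in the range, tally the orbitals obeying ℓ ≥ 1 and m_ℓ ≤ -3:
n=4 → 1; n=5 → 3; n=6 → 6.
Total orbitals: 1 + 3 + 6 = 10.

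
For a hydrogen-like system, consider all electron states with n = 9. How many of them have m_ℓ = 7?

4

The n = 9 shell has ℓ = 0 through 8; check each.
The (ℓ, m_ℓ) pairs meeting m_ℓ = 7 give: ℓ=7 → 1; ℓ=8 → 1.
Orbitals: 1 + 1 = 2. Each orbital carries two spin states, so 2 × 2 = 4 states.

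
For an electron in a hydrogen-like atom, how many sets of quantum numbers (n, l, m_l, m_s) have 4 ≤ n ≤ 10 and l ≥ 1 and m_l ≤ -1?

322

Work shell by shell — for each n, count the (l, m_l) pairs that satisfy l ≥ 1 and m_l ≤ -1:
n=4 → 6; n=5 → 10; n=6 → 15; n=7 → 21; n=8 → 28; n=9 → 36; n=10 → 45.
Orbitals: 6 + 10 + 15 + 21 + 28 + 36 + 45 = 161. Including both spin states (m_s = ±1/2) gives 2 × 161 = 322 states.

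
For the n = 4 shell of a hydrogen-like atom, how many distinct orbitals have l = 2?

5

With n = 4 the allowed l are 0, 1, …, 3.
The (l, ml) pairs meeting l = 2 give: l=2 → 5.
Total orbitals: 5.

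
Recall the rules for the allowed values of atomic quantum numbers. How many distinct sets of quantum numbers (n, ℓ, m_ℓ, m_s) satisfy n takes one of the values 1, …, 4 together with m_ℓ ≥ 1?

20

For each n in the range, tally the orbitals obeying m_ℓ ≥ 1:
n=2 → 1; n=3 → 3; n=4 → 6.
Orbitals: 1 + 3 + 6 = 10. Including both spin states (m_s = ±1/2) gives 2 × 10 = 20 states.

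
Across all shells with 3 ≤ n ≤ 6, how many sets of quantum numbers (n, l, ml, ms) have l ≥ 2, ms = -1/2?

For each n in the range, tally the orbitals obeying l ≥ 2:
n=3 → 5; n=4 → 12; n=5 → 21; n=6 → 32.
Orbitals: 5 + 12 + 21 + 32 = 70. With ms fixed to -1/2 there is one state per orbital, so 70 states.

70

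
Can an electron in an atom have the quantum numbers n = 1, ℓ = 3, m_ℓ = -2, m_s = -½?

Not allowed

The orbital quantum number must satisfy 0 ≤ ℓ ≤ n−1. With n = 1 the allowed ℓ values are 0, so ℓ = 3 is out of range.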